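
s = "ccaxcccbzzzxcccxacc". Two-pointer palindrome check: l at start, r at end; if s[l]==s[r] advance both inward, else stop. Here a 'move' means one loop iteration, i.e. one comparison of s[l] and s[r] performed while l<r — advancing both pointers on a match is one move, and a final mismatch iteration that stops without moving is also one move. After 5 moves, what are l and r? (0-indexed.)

[0,18] 'c'=='c' → l++,r--
[1,17] 'c'=='c' → l++,r--
[2,16] 'a'=='a' → l++,r--
[3,15] 'x'=='x' → l++,r--
[4,14] 'c'=='c' → l++,r--

l=5, r=13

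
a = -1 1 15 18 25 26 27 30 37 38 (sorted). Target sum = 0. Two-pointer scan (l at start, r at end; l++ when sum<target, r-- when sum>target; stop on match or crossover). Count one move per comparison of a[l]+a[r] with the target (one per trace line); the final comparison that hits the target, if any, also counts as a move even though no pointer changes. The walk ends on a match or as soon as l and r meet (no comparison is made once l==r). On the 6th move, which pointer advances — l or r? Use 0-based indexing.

[0,9] -1+38=37 >0 → r--
[0,8] -1+37=36 >0 → r--
[0,7] -1+30=29 >0 → r--
[0,6] -1+27=26 >0 → r--
[0,5] -1+26=25 >0 → r--
[0,4] -1+25=24 >0 → r--

r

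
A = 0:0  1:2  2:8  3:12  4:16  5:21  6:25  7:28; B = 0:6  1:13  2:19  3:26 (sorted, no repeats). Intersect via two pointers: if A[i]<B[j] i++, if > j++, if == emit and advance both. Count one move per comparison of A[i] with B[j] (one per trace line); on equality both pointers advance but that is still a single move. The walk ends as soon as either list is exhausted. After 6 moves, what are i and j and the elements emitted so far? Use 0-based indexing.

[i=0,j=0] 0<6 → i++
[i=1,j=0] 2<6 → i++
[i=2,j=0] 8>6 → j++
[i=2,j=1] 8<13 → i++
[i=3,j=1] 12<13 → i++
[i=4,j=1] 16>13 → j++

i=4, j=2, emitted=[]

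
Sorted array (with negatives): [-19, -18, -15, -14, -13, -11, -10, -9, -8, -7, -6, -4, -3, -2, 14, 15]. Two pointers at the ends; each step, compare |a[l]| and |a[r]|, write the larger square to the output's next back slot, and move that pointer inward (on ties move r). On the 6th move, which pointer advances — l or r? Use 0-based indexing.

l

l=0 r=15: |-19|>|15| out[15]=361, l++
l=1 r=15: |-18|>|15| out[14]=324, l++
l=2 r=15: |-15|<=|15| out[13]=225, r--
l=2 r=14: |-15|>|14| out[12]=225, l++
l=3 r=14: |-14|<=|14| out[11]=196, r--
l=3 r=13: |-14|>|-2| out[10]=196, l++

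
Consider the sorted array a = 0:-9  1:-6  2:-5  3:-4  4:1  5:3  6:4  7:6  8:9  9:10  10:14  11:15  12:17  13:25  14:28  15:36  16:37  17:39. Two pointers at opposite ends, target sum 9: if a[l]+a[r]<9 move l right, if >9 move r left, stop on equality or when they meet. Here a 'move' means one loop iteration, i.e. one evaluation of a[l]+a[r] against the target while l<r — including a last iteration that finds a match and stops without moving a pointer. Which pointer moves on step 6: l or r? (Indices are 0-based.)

[0,17] -9+39=30 >9 → r--
[0,16] -9+37=28 >9 → r--
[0,15] -9+36=27 >9 → r--
[0,14] -9+28=19 >9 → r--
[0,13] -9+25=16 >9 → r--
[0,12] -9+17=8 <9 → l++

l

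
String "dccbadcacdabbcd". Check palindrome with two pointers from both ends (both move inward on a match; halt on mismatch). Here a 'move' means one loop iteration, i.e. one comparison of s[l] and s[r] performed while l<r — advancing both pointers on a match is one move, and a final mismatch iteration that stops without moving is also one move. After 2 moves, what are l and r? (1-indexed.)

l=3, r=13

l=1 r=15: 'd'=='d', l++,r--
l=2 r=14: 'c'=='c', l++,r--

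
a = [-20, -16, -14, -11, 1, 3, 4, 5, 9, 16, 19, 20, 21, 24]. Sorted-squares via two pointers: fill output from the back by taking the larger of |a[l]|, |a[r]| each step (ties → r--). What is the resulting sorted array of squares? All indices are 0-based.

l=0 r=13: |-20|<=|24| out[13]=576, r--
l=0 r=12: |-20|<=|21| out[12]=441, r--
l=0 r=11: |-20|<=|20| out[11]=400, r--
l=0 r=10: |-20|>|19| out[10]=400, l++
l=1 r=10: |-16|<=|19| out[9]=361, r--
l=1 r=9: |-16|<=|16| out[8]=256, r--
l=1 r=8: |-16|>|9| out[7]=256, l++
l=2 r=8: |-14|>|9| out[6]=196, l++
l=3 r=8: |-11|>|9| out[5]=121, l++
l=4 r=8: |1|<=|9| out[4]=81, r--
l=4 r=7: |1|<=|5| out[3]=25, r--
l=4 r=6: |1|<=|4| out[2]=16, r--
l=4 r=5: |1|<=|3| out[1]=9, r--
l=4 r=4: |1|<=|1| out[0]=1, r--

[1, 9, 16, 25, 81, 121, 196, 256, 256, 361, 400, 400, 441, 576]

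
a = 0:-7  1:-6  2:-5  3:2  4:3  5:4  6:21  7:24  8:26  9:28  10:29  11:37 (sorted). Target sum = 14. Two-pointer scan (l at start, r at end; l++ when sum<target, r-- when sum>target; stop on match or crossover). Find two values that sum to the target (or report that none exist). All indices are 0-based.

l=0 r=11: -7+37=30 >14, r--
l=0 r=10: -7+29=22 >14, r--
l=0 r=9: -7+28=21 >14, r--
l=0 r=8: -7+26=19 >14, r--
l=0 r=7: -7+24=17 >14, r--
l=0 r=6: -7+21=14, found

(-7, 21)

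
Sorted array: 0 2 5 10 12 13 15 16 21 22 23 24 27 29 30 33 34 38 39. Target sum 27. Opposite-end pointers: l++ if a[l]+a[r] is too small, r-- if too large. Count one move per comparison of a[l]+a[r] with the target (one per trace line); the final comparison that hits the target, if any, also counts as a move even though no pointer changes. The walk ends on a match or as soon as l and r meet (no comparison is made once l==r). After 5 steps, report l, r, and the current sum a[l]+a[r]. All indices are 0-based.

[0,18] 0+39=39 >27 → r--
[0,17] 0+38=38 >27 → r--
[0,16] 0+34=34 >27 → r--
[0,15] 0+33=33 >27 → r--
[0,14] 0+30=30 >27 → r--

l=0, r=13, sum=29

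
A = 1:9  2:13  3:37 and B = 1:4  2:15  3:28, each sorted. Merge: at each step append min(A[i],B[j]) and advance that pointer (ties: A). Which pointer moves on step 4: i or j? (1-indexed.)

[i=1,j=1] A[i]=9>B[j]=4 take 4 → j++
[i=1,j=2] A[i]=9<=B[j]=15 take 9 → i++
[i=2,j=2] A[i]=13<=B[j]=15 take 13 → i++
[i=3,j=2] A[i]=37>B[j]=15 take 15 → j++

j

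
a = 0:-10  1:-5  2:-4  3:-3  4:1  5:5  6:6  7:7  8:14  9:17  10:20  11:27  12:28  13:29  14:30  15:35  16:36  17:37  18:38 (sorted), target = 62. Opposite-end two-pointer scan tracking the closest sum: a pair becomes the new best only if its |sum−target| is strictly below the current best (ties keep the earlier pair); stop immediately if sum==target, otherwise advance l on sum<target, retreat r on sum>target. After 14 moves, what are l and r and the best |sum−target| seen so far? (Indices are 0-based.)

[0,18] -10+38=28 d=34 * → l++
[1,18] -5+38=33 d=29 * → l++
[2,18] -4+38=34 d=28 * → l++
[3,18] -3+38=35 d=27 * → l++
[4,18] 1+38=39 d=23 * → l++
[5,18] 5+38=43 d=19 * → l++
[6,18] 6+38=44 d=18 * → l++
[7,18] 7+38=45 d=17 * → l++
[8,18] 14+38=52 d=10 * → l++
[9,18] 17+38=55 d=7 * → l++
[10,18] 20+38=58 d=4 * → l++
[11,18] 27+38=65 d=3 * → r--
[11,17] 27+37=64 d=2 * → r--
[11,16] 27+36=63 d=1 * → r--

l=11, r=15, best |Δ|=1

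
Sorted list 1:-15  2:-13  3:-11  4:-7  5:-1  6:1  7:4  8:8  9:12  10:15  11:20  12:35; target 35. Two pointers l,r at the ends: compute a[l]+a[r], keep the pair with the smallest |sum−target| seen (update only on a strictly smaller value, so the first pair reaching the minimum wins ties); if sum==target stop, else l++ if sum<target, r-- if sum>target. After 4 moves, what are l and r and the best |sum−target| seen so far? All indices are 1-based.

l=5, r=12, best |Δ|=7

l=1 r=12: -15+35=20 d=15 *, l++
l=2 r=12: -13+35=22 d=13 *, l++
l=3 r=12: -11+35=24 d=11 *, l++
l=4 r=12: -7+35=28 d=7 *, l++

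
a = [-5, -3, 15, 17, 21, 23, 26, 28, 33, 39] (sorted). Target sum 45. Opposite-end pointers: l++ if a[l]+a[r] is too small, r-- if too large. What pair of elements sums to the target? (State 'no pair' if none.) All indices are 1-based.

[1,10] -5+39=34 <45 → l++
[2,10] -3+39=36 <45 → l++
[3,10] 15+39=54 >45 → r--
[3,9] 15+33=48 >45 → r--
[3,8] 15+28=43 <45 → l++
[4,8] 17+28=45 → found

(17, 28)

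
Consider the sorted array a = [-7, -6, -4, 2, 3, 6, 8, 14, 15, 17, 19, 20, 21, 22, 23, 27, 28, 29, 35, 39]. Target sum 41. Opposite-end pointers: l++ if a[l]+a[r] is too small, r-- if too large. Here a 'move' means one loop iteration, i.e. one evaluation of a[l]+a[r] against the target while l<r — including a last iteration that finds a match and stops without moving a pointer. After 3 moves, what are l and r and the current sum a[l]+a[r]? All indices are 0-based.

[0,19] -7+39=32 <41 → l++
[1,19] -6+39=33 <41 → l++
[2,19] -4+39=35 <41 → l++

l=3, r=19, sum=41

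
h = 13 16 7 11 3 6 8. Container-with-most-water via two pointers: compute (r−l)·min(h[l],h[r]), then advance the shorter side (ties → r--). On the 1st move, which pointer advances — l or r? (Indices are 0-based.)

r

l=0 r=6: min(13,8)*6=48 best=48 *, r--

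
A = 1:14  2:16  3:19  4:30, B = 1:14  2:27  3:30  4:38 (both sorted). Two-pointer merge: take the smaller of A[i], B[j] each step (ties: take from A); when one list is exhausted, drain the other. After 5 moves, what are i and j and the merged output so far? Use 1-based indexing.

[i=1,j=1] A[i]=14<=B[j]=14 take 14 → i++
[i=2,j=1] A[i]=16>B[j]=14 take 14 → j++
[i=2,j=2] A[i]=16<=B[j]=27 take 16 → i++
[i=3,j=2] A[i]=19<=B[j]=27 take 19 → i++
[i=4,j=2] A[i]=30>B[j]=27 take 27 → j++

i=4, j=3, merged so far=[14, 14, 16, 19, 27]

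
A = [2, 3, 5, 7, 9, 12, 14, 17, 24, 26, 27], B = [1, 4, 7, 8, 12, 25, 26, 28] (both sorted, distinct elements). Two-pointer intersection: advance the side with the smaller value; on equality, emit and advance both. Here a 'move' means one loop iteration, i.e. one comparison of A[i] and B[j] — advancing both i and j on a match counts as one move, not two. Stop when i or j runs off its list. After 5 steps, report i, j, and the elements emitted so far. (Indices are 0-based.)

i=0 j=0: 2>1, j++
i=0 j=1: 2<4, i++
i=1 j=1: 3<4, i++
i=2 j=1: 5>4, j++
i=2 j=2: 5<7, i++

i=3, j=2, emitted=[]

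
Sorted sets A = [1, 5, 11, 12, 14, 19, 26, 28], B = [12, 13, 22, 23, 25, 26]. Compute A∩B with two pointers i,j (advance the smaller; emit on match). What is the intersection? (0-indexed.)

intersection = [12, 26]

i=0 j=0: 1<12, i++
i=1 j=0: 5<12, i++
i=2 j=0: 11<12, i++
i=3 j=0: 12==12 emit, i++,j++
i=4 j=1: 14>13, j++
i=4 j=2: 14<22, i++
i=5 j=2: 19<22, i++
i=6 j=2: 26>22, j++
i=6 j=3: 26>23, j++
i=6 j=4: 26>25, j++
i=6 j=5: 26==26 emit, i++,j++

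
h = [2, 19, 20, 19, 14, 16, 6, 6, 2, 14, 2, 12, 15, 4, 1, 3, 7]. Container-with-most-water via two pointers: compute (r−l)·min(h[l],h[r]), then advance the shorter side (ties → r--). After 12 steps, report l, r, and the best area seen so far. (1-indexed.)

l=2, r=6, best area=165

[1,17] min(2,7)*16=32 best=32 * → l++
[2,17] min(19,7)*15=105 best=105 * → r--
[2,16] min(19,3)*14=42 best=105 → r--
[2,15] min(19,1)*13=13 best=105 → r--
[2,14] min(19,4)*12=48 best=105 → r--
[2,13] min(19,15)*11=165 best=165 * → r--
[2,12] min(19,12)*10=120 best=165 → r--
[2,11] min(19,2)*9=18 best=165 → r--
[2,10] min(19,14)*8=112 best=165 → r--
[2,9] min(19,2)*7=14 best=165 → r--
[2,8] min(19,6)*6=36 best=165 → r--
[2,7] min(19,6)*5=30 best=165 → r--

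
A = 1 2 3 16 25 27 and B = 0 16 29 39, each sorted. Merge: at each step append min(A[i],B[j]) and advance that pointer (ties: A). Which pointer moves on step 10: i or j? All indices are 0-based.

[i=0,j=0] A[i]=1>B[j]=0 take 0 → j++
[i=0,j=1] A[i]=1<=B[j]=16 take 1 → i++
[i=1,j=1] A[i]=2<=B[j]=16 take 2 → i++
[i=2,j=1] A[i]=3<=B[j]=16 take 3 → i++
[i=3,j=1] A[i]=16<=B[j]=16 take 16 → i++
[i=4,j=1] A[i]=25>B[j]=16 take 16 → j++
[i=4,j=2] A[i]=25<=B[j]=29 take 25 → i++
[i=5,j=2] A[i]=27<=B[j]=29 take 27 → i++
[i=6,j=2] A done, take B[j]=29 → j++
[i=6,j=3] A done, take B[j]=39 → j++

j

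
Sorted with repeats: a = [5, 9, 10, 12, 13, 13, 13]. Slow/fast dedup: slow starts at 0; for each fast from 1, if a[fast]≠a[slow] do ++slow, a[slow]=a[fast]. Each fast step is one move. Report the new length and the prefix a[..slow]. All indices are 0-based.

slow=0 fast=1: a[fast]=9≠a[slow]=5 write a[1]=9, slow++,fast++
slow=1 fast=2: a[fast]=10≠a[slow]=9 write a[2]=10, slow++,fast++
slow=2 fast=3: a[fast]=12≠a[slow]=10 write a[3]=12, slow++,fast++
slow=3 fast=4: a[fast]=13≠a[slow]=12 write a[4]=13, slow++,fast++
slow=4 fast=5: a[fast]=13=a[slow] dup, fast++
slow=4 fast=6: a[fast]=13=a[slow] dup, fast++

length 5; prefix = [5, 9, 10, 12, 13]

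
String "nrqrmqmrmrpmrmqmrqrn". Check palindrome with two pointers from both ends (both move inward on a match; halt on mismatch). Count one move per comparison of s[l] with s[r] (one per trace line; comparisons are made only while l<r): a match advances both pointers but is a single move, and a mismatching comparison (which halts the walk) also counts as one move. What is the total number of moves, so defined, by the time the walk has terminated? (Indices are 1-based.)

l=1 r=20: 'n'=='n', l++,r--
l=2 r=19: 'r'=='r', l++,r--
l=3 r=18: 'q'=='q', l++,r--
l=4 r=17: 'r'=='r', l++,r--
l=5 r=16: 'm'=='m', l++,r--
l=6 r=15: 'q'=='q', l++,r--
l=7 r=14: 'm'=='m', l++,r--
l=8 r=13: 'r'=='r', l++,r--
l=9 r=12: 'm'=='m', l++,r--
l=10 r=11: 'r'!='p', stop

10 moves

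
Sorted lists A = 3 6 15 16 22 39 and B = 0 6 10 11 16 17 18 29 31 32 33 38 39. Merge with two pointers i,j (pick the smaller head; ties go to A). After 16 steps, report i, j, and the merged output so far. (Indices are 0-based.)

i=5, j=11, merged so far=[0, 3, 6, 6, 10, 11, 15, 16, 16, 17, 18, 22, 29, 31, 32, 33]

i=0 j=0: A[i]=3>B[j]=0 take 0, j++
i=0 j=1: A[i]=3<=B[j]=6 take 3, i++
i=1 j=1: A[i]=6<=B[j]=6 take 6, i++
i=2 j=1: A[i]=15>B[j]=6 take 6, j++
i=2 j=2: A[i]=15>B[j]=10 take 10, j++
i=2 j=3: A[i]=15>B[j]=11 take 11, j++
i=2 j=4: A[i]=15<=B[j]=16 take 15, i++
i=3 j=4: A[i]=16<=B[j]=16 take 16, i++
i=4 j=4: A[i]=22>B[j]=16 take 16, j++
i=4 j=5: A[i]=22>B[j]=17 take 17, j++
i=4 j=6: A[i]=22>B[j]=18 take 18, j++
i=4 j=7: A[i]=22<=B[j]=29 take 22, i++
i=5 j=7: A[i]=39>B[j]=29 take 29, j++
i=5 j=8: A[i]=39>B[j]=31 take 31, j++
i=5 j=9: A[i]=39>B[j]=32 take 32, j++
i=5 j=10: A[i]=39>B[j]=33 take 33, j++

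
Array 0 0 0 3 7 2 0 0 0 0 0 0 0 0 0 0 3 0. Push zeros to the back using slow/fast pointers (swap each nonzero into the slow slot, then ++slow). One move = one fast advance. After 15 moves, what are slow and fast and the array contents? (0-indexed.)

(s=0,f=0) a[fast]=0 → fast++
(s=0,f=1) a[fast]=0 → fast++
(s=0,f=2) a[fast]=0 → fast++
(s=0,f=3) a[fast]=3≠0 swap→a[0]=3 → slow++,fast++
(s=1,f=4) a[fast]=7≠0 swap→a[1]=7 → slow++,fast++
(s=2,f=5) a[fast]=2≠0 swap→a[2]=2 → slow++,fast++
(s=3,f=6) a[fast]=0 → fast++
(s=3,f=7) a[fast]=0 → fast++
(s=3,f=8) a[fast]=0 → fast++
(s=3,f=9) a[fast]=0 → fast++
(s=3,f=10) a[fast]=0 → fast++
(s=3,f=11) a[fast]=0 → fast++
(s=3,f=12) a[fast]=0 → fast++
(s=3,f=13) a[fast]=0 → fast++
(s=3,f=14) a[fast]=0 → fast++

slow=3, fast=15, a=[3, 7, 2, 0, 0, 0, 0, 0, 0, 0, 0, 0, 0, 0, 0, 0, 3, 0]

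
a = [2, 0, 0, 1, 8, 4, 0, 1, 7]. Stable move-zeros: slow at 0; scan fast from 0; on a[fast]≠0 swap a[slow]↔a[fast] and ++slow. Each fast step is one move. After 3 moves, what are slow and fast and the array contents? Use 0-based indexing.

slow=1, fast=3, a=[2, 0, 0, 1, 8, 4, 0, 1, 7]

(s=0,f=0) a[fast]=2≠0 swap→a[0]=2 → slow++,fast++
(s=1,f=1) a[fast]=0 → fast++
(s=1,f=2) a[fast]=0 → fast++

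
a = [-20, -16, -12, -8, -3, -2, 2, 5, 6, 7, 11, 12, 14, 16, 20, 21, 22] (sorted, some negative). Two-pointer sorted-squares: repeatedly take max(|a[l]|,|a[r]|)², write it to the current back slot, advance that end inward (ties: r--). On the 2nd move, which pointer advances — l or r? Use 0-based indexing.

r

[0,16] |-20|<=|22| out[16]=484 → r--
[0,15] |-20|<=|21| out[15]=441 → r--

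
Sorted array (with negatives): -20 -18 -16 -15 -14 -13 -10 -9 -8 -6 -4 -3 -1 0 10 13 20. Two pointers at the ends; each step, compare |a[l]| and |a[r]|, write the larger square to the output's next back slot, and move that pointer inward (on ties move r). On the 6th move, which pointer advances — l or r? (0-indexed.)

[0,16] |-20|<=|20| out[16]=400 → r--
[0,15] |-20|>|13| out[15]=400 → l++
[1,15] |-18|>|13| out[14]=324 → l++
[2,15] |-16|>|13| out[13]=256 → l++
[3,15] |-15|>|13| out[12]=225 → l++
[4,15] |-14|>|13| out[11]=196 → l++

l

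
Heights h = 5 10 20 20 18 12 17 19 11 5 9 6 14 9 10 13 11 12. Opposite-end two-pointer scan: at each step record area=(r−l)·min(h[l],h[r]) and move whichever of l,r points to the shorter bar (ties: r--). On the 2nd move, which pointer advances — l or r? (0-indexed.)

l

[0,17] min(5,12)*17=85 best=85 * → l++
[1,17] min(10,12)*16=160 best=160 * → l++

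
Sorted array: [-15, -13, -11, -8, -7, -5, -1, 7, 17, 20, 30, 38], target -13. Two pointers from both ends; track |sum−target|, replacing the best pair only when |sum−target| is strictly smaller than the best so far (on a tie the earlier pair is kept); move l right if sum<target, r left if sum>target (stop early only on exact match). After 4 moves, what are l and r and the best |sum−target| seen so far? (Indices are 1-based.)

[1,12] -15+38=23 d=36 * → r--
[1,11] -15+30=15 d=28 * → r--
[1,10] -15+20=5 d=18 * → r--
[1,9] -15+17=2 d=15 * → r--

l=1, r=8, best |Δ|=15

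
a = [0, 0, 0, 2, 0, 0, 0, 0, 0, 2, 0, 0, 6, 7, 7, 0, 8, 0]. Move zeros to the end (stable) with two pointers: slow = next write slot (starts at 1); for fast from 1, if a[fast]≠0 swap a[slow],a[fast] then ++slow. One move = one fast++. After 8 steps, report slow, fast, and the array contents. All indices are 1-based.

slow=2, fast=9, a=[2, 0, 0, 0, 0, 0, 0, 0, 0, 2, 0, 0, 6, 7, 7, 0, 8, 0]

(s=1,f=1) a[fast]=0 → fast++
(s=1,f=2) a[fast]=0 → fast++
(s=1,f=3) a[fast]=0 → fast++
(s=1,f=4) a[fast]=2≠0 swap→a[1]=2 → slow++,fast++
(s=2,f=5) a[fast]=0 → fast++
(s=2,f=6) a[fast]=0 → fast++
(s=2,f=7) a[fast]=0 → fast++
(s=2,f=8) a[fast]=0 → fast++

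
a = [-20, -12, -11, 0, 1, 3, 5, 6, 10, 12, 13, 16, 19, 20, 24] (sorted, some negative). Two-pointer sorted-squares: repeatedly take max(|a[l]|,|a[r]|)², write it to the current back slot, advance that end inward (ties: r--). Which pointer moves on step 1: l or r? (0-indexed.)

l=0 r=14: |-20|<=|24| out[14]=576, r--

r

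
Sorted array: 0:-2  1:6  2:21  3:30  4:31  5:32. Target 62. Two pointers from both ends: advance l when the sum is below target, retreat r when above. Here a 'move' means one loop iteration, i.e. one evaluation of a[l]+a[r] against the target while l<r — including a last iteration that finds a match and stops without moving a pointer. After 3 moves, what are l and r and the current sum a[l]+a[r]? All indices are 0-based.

l=3, r=5, sum=62

[0,5] -2+32=30 <62 → l++
[1,5] 6+32=38 <62 → l++
[2,5] 21+32=53 <62 → l++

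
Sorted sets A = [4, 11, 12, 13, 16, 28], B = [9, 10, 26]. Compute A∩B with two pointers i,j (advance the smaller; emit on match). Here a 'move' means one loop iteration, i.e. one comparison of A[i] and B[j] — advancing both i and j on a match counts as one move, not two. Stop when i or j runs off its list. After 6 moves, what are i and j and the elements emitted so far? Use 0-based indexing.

i=4, j=2, emitted=[]

[i=0,j=0] 4<9 → i++
[i=1,j=0] 11>9 → j++
[i=1,j=1] 11>10 → j++
[i=1,j=2] 11<26 → i++
[i=2,j=2] 12<26 → i++
[i=3,j=2] 13<26 → i++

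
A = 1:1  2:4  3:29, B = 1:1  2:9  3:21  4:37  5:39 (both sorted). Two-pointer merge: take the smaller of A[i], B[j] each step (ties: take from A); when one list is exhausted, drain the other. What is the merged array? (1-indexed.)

[1, 1, 4, 9, 21, 29, 37, 39]

i=1 j=1: A[i]=1<=B[j]=1 take 1, i++
i=2 j=1: A[i]=4>B[j]=1 take 1, j++
i=2 j=2: A[i]=4<=B[j]=9 take 4, i++
i=3 j=2: A[i]=29>B[j]=9 take 9, j++
i=3 j=3: A[i]=29>B[j]=21 take 21, j++
i=3 j=4: A[i]=29<=B[j]=37 take 29, i++
i=4 j=4: A done, take B[j]=37, j++
i=4 j=5: A done, take B[j]=39, j++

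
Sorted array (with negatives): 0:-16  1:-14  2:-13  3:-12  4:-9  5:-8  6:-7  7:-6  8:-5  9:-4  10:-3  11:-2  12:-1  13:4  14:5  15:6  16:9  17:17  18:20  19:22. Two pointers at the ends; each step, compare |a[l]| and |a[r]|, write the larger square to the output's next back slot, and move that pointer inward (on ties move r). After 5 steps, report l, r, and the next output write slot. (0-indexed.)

l=2, r=16, next write slot=14

l=0 r=19: |-16|<=|22| out[19]=484, r--
l=0 r=18: |-16|<=|20| out[18]=400, r--
l=0 r=17: |-16|<=|17| out[17]=289, r--
l=0 r=16: |-16|>|9| out[16]=256, l++
l=1 r=16: |-14|>|9| out[15]=196, l++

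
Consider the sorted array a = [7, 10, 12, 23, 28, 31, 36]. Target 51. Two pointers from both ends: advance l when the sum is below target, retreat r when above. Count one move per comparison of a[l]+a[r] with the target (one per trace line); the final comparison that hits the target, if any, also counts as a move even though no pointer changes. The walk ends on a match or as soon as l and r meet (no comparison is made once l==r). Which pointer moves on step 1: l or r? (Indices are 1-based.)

l=1 r=7: 7+36=43 <51, l++

l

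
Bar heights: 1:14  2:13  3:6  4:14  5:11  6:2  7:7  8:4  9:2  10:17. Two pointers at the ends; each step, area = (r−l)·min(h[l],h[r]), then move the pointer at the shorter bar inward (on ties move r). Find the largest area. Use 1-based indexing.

[1,10] min(14,17)*9=126 best=126 * → l++
[2,10] min(13,17)*8=104 best=126 → l++
[3,10] min(6,17)*7=42 best=126 → l++
[4,10] min(14,17)*6=84 best=126 → l++
[5,10] min(11,17)*5=55 best=126 → l++
[6,10] min(2,17)*4=8 best=126 → l++
[7,10] min(7,17)*3=21 best=126 → l++
[8,10] min(4,17)*2=8 best=126 → l++
[9,10] min(2,17)*1=2 best=126 → l++

max area = 126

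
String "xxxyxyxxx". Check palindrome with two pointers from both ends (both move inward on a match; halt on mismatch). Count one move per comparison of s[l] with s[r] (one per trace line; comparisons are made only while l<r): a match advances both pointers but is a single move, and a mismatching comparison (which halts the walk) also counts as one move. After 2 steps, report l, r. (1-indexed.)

l=3, r=7

l=1 r=9: 'x'=='x', l++,r--
l=2 r=8: 'x'=='x', l++,r--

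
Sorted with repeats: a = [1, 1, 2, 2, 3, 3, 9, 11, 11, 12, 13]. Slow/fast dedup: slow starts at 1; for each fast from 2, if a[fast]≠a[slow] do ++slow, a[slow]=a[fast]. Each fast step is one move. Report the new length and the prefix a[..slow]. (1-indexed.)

slow=1 fast=2: a[fast]=1=a[slow] dup, fast++
slow=1 fast=3: a[fast]=2≠a[slow]=1 write a[2]=2, slow++,fast++
slow=2 fast=4: a[fast]=2=a[slow] dup, fast++
slow=2 fast=5: a[fast]=3≠a[slow]=2 write a[3]=3, slow++,fast++
slow=3 fast=6: a[fast]=3=a[slow] dup, fast++
slow=3 fast=7: a[fast]=9≠a[slow]=3 write a[4]=9, slow++,fast++
slow=4 fast=8: a[fast]=11≠a[slow]=9 write a[5]=11, slow++,fast++
slow=5 fast=9: a[fast]=11=a[slow] dup, fast++
slow=5 fast=10: a[fast]=12≠a[slow]=11 write a[6]=12, slow++,fast++
slow=6 fast=11: a[fast]=13≠a[slow]=12 write a[7]=13, slow++,fast++

length 7; prefix = [1, 2, 3, 9, 11, 12, 13]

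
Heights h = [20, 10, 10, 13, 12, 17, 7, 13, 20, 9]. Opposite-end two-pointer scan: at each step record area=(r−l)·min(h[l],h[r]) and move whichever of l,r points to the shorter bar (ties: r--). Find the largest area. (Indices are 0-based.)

max area = 160

l=0 r=9: min(20,9)*9=81 best=81 *, r--
l=0 r=8: min(20,20)*8=160 best=160 *, r--
l=0 r=7: min(20,13)*7=91 best=160, r--
l=0 r=6: min(20,7)*6=42 best=160, r--
l=0 r=5: min(20,17)*5=85 best=160, r--
l=0 r=4: min(20,12)*4=48 best=160, r--
l=0 r=3: min(20,13)*3=39 best=160, r--
l=0 r=2: min(20,10)*2=20 best=160, r--
l=0 r=1: min(20,10)*1=10 best=160, r--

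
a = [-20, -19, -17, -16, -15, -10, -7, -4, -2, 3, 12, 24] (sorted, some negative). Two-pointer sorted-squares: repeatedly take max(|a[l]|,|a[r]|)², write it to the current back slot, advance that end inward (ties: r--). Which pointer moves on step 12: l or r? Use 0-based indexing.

r

[0,11] |-20|<=|24| out[11]=576 → r--
[0,10] |-20|>|12| out[10]=400 → l++
[1,10] |-19|>|12| out[9]=361 → l++
[2,10] |-17|>|12| out[8]=289 → l++
[3,10] |-16|>|12| out[7]=256 → l++
[4,10] |-15|>|12| out[6]=225 → l++
[5,10] |-10|<=|12| out[5]=144 → r--
[5,9] |-10|>|3| out[4]=100 → l++
[6,9] |-7|>|3| out[3]=49 → l++
[7,9] |-4|>|3| out[2]=16 → l++
[8,9] |-2|<=|3| out[1]=9 → r--
[8,8] |-2|<=|-2| out[0]=4 → r--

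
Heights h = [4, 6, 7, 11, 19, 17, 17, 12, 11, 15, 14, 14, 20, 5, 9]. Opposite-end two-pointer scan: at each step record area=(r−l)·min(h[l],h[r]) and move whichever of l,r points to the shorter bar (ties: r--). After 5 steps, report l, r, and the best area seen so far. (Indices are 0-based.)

l=3, r=12, best area=99

[0,14] min(4,9)*14=56 best=56 * → l++
[1,14] min(6,9)*13=78 best=78 * → l++
[2,14] min(7,9)*12=84 best=84 * → l++
[3,14] min(11,9)*11=99 best=99 * → r--
[3,13] min(11,5)*10=50 best=99 → r--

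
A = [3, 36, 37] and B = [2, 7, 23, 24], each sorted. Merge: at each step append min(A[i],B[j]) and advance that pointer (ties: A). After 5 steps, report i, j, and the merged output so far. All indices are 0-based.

i=1, j=4, merged so far=[2, 3, 7, 23, 24]

i=0 j=0: A[i]=3>B[j]=2 take 2, j++
i=0 j=1: A[i]=3<=B[j]=7 take 3, i++
i=1 j=1: A[i]=36>B[j]=7 take 7, j++
i=1 j=2: A[i]=36>B[j]=23 take 23, j++
i=1 j=3: A[i]=36>B[j]=24 take 24, j++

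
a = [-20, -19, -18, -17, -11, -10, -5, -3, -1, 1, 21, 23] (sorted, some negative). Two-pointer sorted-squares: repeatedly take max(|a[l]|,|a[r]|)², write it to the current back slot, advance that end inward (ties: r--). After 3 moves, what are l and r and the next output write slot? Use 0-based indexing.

l=0 r=11: |-20|<=|23| out[11]=529, r--
l=0 r=10: |-20|<=|21| out[10]=441, r--
l=0 r=9: |-20|>|1| out[9]=400, l++

l=1, r=9, next write slot=8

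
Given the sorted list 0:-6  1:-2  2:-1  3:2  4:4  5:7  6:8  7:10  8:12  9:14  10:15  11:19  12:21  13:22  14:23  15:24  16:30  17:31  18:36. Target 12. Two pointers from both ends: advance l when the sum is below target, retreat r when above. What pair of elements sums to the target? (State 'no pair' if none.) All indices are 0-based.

(-2, 14)

[0,18] -6+36=30 >12 → r--
[0,17] -6+31=25 >12 → r--
[0,16] -6+30=24 >12 → r--
[0,15] -6+24=18 >12 → r--
[0,14] -6+23=17 >12 → r--
[0,13] -6+22=16 >12 → r--
[0,12] -6+21=15 >12 → r--
[0,11] -6+19=13 >12 → r--
[0,10] -6+15=9 <12 → l++
[1,10] -2+15=13 >12 → r--
[1,9] -2+14=12 → found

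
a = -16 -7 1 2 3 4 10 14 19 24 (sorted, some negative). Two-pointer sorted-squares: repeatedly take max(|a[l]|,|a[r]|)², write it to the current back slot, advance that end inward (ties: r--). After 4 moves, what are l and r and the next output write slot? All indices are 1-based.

l=1 r=10: |-16|<=|24| out[10]=576, r--
l=1 r=9: |-16|<=|19| out[9]=361, r--
l=1 r=8: |-16|>|14| out[8]=256, l++
l=2 r=8: |-7|<=|14| out[7]=196, r--

l=2, r=7, next write slot=6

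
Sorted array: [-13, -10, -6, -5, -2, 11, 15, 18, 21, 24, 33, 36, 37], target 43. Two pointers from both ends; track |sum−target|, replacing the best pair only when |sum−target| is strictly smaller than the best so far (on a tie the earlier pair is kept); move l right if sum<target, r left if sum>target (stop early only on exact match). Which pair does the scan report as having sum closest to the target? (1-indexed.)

pair (11, 33) with sum 44 (|Δ|=1)

l=1 r=13: -13+37=24 d=19 *, l++
l=2 r=13: -10+37=27 d=16 *, l++
l=3 r=13: -6+37=31 d=12 *, l++
l=4 r=13: -5+37=32 d=11 *, l++
l=5 r=13: -2+37=35 d=8 *, l++
l=6 r=13: 11+37=48 d=5 *, r--
l=6 r=12: 11+36=47 d=4 *, r--
l=6 r=11: 11+33=44 d=1 *, r--
l=6 r=10: 11+24=35 d=8, l++
l=7 r=10: 15+24=39 d=4, l++
l=8 r=10: 18+24=42 d=1, l++
l=9 r=10: 21+24=45 d=2, r--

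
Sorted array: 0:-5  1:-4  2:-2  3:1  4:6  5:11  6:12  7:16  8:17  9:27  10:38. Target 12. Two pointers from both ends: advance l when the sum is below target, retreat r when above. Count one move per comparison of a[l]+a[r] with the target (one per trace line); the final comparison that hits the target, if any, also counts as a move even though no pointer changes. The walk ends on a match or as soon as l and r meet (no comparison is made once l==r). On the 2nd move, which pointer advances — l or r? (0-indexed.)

l=0 r=10: -5+38=33 >12, r--
l=0 r=9: -5+27=22 >12, r--

r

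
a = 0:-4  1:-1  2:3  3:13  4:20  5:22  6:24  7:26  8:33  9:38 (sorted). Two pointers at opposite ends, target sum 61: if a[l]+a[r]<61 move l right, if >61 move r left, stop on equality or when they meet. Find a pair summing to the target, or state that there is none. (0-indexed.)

l=0 r=9: -4+38=34 <61, l++
l=1 r=9: -1+38=37 <61, l++
l=2 r=9: 3+38=41 <61, l++
l=3 r=9: 13+38=51 <61, l++
l=4 r=9: 20+38=58 <61, l++
l=5 r=9: 22+38=60 <61, l++
l=6 r=9: 24+38=62 >61, r--
l=6 r=8: 24+33=57 <61, l++
l=7 r=8: 26+33=59 <61, l++

no pair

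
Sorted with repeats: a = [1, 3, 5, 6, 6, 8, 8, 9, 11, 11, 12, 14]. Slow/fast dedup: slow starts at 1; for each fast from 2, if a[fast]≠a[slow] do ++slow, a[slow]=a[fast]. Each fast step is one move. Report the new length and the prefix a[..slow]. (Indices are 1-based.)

length 9; prefix = [1, 3, 5, 6, 8, 9, 11, 12, 14]

(s=1,f=2) a[fast]=3≠a[slow]=1 write a[2]=3 → slow++,fast++
(s=2,f=3) a[fast]=5≠a[slow]=3 write a[3]=5 → slow++,fast++
(s=3,f=4) a[fast]=6≠a[slow]=5 write a[4]=6 → slow++,fast++
(s=4,f=5) a[fast]=6=a[slow] dup → fast++
(s=4,f=6) a[fast]=8≠a[slow]=6 write a[5]=8 → slow++,fast++
(s=5,f=7) a[fast]=8=a[slow] dup → fast++
(s=5,f=8) a[fast]=9≠a[slow]=8 write a[6]=9 → slow++,fast++
(s=6,f=9) a[fast]=11≠a[slow]=9 write a[7]=11 → slow++,fast++
(s=7,f=10) a[fast]=11=a[slow] dup → fast++
(s=7,f=11) a[fast]=12≠a[slow]=11 write a[8]=12 → slow++,fast++
(s=8,f=12) a[fast]=14≠a[slow]=12 write a[9]=14 → slow++,fast++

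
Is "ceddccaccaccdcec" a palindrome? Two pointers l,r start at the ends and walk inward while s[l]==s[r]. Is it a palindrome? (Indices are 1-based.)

not a palindrome (mismatch at 3,14)

[1,16] 'c'=='c' → l++,r--
[2,15] 'e'=='e' → l++,r--
[3,14] 'd'!='c' → stop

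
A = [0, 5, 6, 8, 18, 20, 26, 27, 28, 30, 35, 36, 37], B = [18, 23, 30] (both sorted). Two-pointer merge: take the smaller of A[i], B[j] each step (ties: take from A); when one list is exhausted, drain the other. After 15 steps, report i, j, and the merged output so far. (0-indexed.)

i=0 j=0: A[i]=0<=B[j]=18 take 0, i++
i=1 j=0: A[i]=5<=B[j]=18 take 5, i++
i=2 j=0: A[i]=6<=B[j]=18 take 6, i++
i=3 j=0: A[i]=8<=B[j]=18 take 8, i++
i=4 j=0: A[i]=18<=B[j]=18 take 18, i++
i=5 j=0: A[i]=20>B[j]=18 take 18, j++
i=5 j=1: A[i]=20<=B[j]=23 take 20, i++
i=6 j=1: A[i]=26>B[j]=23 take 23, j++
i=6 j=2: A[i]=26<=B[j]=30 take 26, i++
i=7 j=2: A[i]=27<=B[j]=30 take 27, i++
i=8 j=2: A[i]=28<=B[j]=30 take 28, i++
i=9 j=2: A[i]=30<=B[j]=30 take 30, i++
i=10 j=2: A[i]=35>B[j]=30 take 30, j++
i=10 j=3: B done, take A[i]=35, i++
i=11 j=3: B done, take A[i]=36, i++

i=12, j=3, merged so far=[0, 5, 6, 8, 18, 18, 20, 23, 26, 27, 28, 30, 30, 35, 36]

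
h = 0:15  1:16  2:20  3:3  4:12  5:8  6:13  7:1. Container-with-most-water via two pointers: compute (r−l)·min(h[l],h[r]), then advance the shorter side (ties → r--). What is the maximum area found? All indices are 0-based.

max area = 78

l=0 r=7: min(15,1)*7=7 best=7 *, r--
l=0 r=6: min(15,13)*6=78 best=78 *, r--
l=0 r=5: min(15,8)*5=40 best=78, r--
l=0 r=4: min(15,12)*4=48 best=78, r--
l=0 r=3: min(15,3)*3=9 best=78, r--
l=0 r=2: min(15,20)*2=30 best=78, l++
l=1 r=2: min(16,20)*1=16 best=78, l++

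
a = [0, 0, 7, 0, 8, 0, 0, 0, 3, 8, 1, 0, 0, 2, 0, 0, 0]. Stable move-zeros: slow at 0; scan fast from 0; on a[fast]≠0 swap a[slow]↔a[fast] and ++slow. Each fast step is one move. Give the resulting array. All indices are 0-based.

(s=0,f=0) a[fast]=0 → fast++
(s=0,f=1) a[fast]=0 → fast++
(s=0,f=2) a[fast]=7≠0 swap→a[0]=7 → slow++,fast++
(s=1,f=3) a[fast]=0 → fast++
(s=1,f=4) a[fast]=8≠0 swap→a[1]=8 → slow++,fast++
(s=2,f=5) a[fast]=0 → fast++
(s=2,f=6) a[fast]=0 → fast++
(s=2,f=7) a[fast]=0 → fast++
(s=2,f=8) a[fast]=3≠0 swap→a[2]=3 → slow++,fast++
(s=3,f=9) a[fast]=8≠0 swap→a[3]=8 → slow++,fast++
(s=4,f=10) a[fast]=1≠0 swap→a[4]=1 → slow++,fast++
(s=5,f=11) a[fast]=0 → fast++
(s=5,f=12) a[fast]=0 → fast++
(s=5,f=13) a[fast]=2≠0 swap→a[5]=2 → slow++,fast++
(s=6,f=14) a[fast]=0 → fast++
(s=6,f=15) a[fast]=0 → fast++
(s=6,f=16) a[fast]=0 → fast++

[7, 8, 3, 8, 1, 2, 0, 0, 0, 0, 0, 0, 0, 0, 0, 0, 0]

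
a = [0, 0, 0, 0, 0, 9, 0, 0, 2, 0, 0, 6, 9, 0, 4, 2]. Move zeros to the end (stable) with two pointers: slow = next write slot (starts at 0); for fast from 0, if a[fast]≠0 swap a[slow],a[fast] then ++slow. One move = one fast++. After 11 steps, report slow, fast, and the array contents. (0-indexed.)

slow=0 fast=0: a[fast]=0, fast++
slow=0 fast=1: a[fast]=0, fast++
slow=0 fast=2: a[fast]=0, fast++
slow=0 fast=3: a[fast]=0, fast++
slow=0 fast=4: a[fast]=0, fast++
slow=0 fast=5: a[fast]=9≠0 swap→a[0]=9, slow++,fast++
slow=1 fast=6: a[fast]=0, fast++
slow=1 fast=7: a[fast]=0, fast++
slow=1 fast=8: a[fast]=2≠0 swap→a[1]=2, slow++,fast++
slow=2 fast=9: a[fast]=0, fast++
slow=2 fast=10: a[fast]=0, fast++

slow=2, fast=11, a=[9, 2, 0, 0, 0, 0, 0, 0, 0, 0, 0, 6, 9, 0, 4, 2]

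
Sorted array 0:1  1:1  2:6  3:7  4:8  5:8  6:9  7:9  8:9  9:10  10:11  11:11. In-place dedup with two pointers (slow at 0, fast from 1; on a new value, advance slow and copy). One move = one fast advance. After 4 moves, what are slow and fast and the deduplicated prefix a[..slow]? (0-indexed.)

slow=0 fast=1: a[fast]=1=a[slow] dup, fast++
slow=0 fast=2: a[fast]=6≠a[slow]=1 write a[1]=6, slow++,fast++
slow=1 fast=3: a[fast]=7≠a[slow]=6 write a[2]=7, slow++,fast++
slow=2 fast=4: a[fast]=8≠a[slow]=7 write a[3]=8, slow++,fast++

slow=3, fast=5, prefix=[1, 6, 7, 8]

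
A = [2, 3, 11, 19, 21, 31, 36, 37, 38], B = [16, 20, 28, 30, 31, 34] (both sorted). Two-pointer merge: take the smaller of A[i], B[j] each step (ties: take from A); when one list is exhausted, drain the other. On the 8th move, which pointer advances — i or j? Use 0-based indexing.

j

i=0 j=0: A[i]=2<=B[j]=16 take 2, i++
i=1 j=0: A[i]=3<=B[j]=16 take 3, i++
i=2 j=0: A[i]=11<=B[j]=16 take 11, i++
i=3 j=0: A[i]=19>B[j]=16 take 16, j++
i=3 j=1: A[i]=19<=B[j]=20 take 19, i++
i=4 j=1: A[i]=21>B[j]=20 take 20, j++
i=4 j=2: A[i]=21<=B[j]=28 take 21, i++
i=5 j=2: A[i]=31>B[j]=28 take 28, j++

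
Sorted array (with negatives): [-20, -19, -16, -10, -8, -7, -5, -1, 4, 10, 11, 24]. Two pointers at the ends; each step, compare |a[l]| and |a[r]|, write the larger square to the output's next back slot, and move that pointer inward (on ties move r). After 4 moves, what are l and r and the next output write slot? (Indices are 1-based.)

[1,12] |-20|<=|24| out[12]=576 → r--
[1,11] |-20|>|11| out[11]=400 → l++
[2,11] |-19|>|11| out[10]=361 → l++
[3,11] |-16|>|11| out[9]=256 → l++

l=4, r=11, next write slot=8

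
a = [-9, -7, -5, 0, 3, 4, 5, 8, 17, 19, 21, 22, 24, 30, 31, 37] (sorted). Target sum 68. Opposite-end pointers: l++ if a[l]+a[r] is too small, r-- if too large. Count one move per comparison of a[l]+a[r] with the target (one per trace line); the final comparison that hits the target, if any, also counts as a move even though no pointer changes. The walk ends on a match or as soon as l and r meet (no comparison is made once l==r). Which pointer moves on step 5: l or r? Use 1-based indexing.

l

l=1 r=16: -9+37=28 <68, l++
l=2 r=16: -7+37=30 <68, l++
l=3 r=16: -5+37=32 <68, l++
l=4 r=16: 0+37=37 <68, l++
l=5 r=16: 3+37=40 <68, l++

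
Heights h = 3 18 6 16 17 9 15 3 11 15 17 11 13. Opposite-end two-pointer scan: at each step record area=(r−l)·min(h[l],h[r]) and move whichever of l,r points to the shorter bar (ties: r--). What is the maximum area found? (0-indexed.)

[0,12] min(3,13)*12=36 best=36 * → l++
[1,12] min(18,13)*11=143 best=143 * → r--
[1,11] min(18,11)*10=110 best=143 → r--
[1,10] min(18,17)*9=153 best=153 * → r--
[1,9] min(18,15)*8=120 best=153 → r--
[1,8] min(18,11)*7=77 best=153 → r--
[1,7] min(18,3)*6=18 best=153 → r--
[1,6] min(18,15)*5=75 best=153 → r--
[1,5] min(18,9)*4=36 best=153 → r--
[1,4] min(18,17)*3=51 best=153 → r--
[1,3] min(18,16)*2=32 best=153 → r--
[1,2] min(18,6)*1=6 best=153 → r--

max area = 153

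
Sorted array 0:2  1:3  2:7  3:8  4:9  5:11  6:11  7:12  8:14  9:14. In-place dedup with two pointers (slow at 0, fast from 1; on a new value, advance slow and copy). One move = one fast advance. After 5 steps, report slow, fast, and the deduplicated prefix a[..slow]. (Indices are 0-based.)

slow=0 fast=1: a[fast]=3≠a[slow]=2 write a[1]=3, slow++,fast++
slow=1 fast=2: a[fast]=7≠a[slow]=3 write a[2]=7, slow++,fast++
slow=2 fast=3: a[fast]=8≠a[slow]=7 write a[3]=8, slow++,fast++
slow=3 fast=4: a[fast]=9≠a[slow]=8 write a[4]=9, slow++,fast++
slow=4 fast=5: a[fast]=11≠a[slow]=9 write a[5]=11, slow++,fast++

slow=5, fast=6, prefix=[2, 3, 7, 8, 9, 11]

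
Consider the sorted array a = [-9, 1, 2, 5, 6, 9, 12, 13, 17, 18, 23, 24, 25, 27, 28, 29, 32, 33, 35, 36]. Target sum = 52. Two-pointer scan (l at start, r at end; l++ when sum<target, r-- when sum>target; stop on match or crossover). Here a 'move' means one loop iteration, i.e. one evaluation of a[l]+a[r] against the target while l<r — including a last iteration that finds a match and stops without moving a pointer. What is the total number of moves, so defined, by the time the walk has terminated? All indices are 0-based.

[0,19] -9+36=27 <52 → l++
[1,19] 1+36=37 <52 → l++
[2,19] 2+36=38 <52 → l++
[3,19] 5+36=41 <52 → l++
[4,19] 6+36=42 <52 → l++
[5,19] 9+36=45 <52 → l++
[6,19] 12+36=48 <52 → l++
[7,19] 13+36=49 <52 → l++
[8,19] 17+36=53 >52 → r--
[8,18] 17+35=52 → found

10 moves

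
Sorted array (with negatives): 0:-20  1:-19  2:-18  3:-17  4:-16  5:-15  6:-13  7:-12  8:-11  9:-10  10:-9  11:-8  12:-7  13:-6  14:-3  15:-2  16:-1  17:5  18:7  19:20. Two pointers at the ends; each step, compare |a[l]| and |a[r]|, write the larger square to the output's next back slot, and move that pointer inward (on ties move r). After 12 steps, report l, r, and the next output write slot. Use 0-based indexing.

[0,19] |-20|<=|20| out[19]=400 → r--
[0,18] |-20|>|7| out[18]=400 → l++
[1,18] |-19|>|7| out[17]=361 → l++
[2,18] |-18|>|7| out[16]=324 → l++
[3,18] |-17|>|7| out[15]=289 → l++
[4,18] |-16|>|7| out[14]=256 → l++
[5,18] |-15|>|7| out[13]=225 → l++
[6,18] |-13|>|7| out[12]=169 → l++
[7,18] |-12|>|7| out[11]=144 → l++
[8,18] |-11|>|7| out[10]=121 → l++
[9,18] |-10|>|7| out[9]=100 → l++
[10,18] |-9|>|7| out[8]=81 → l++

l=11, r=18, next write slot=7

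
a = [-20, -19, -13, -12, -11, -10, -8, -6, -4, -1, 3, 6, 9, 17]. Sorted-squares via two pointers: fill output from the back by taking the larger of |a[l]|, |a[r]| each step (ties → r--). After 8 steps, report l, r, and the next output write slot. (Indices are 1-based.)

l=1 r=14: |-20|>|17| out[14]=400, l++
l=2 r=14: |-19|>|17| out[13]=361, l++
l=3 r=14: |-13|<=|17| out[12]=289, r--
l=3 r=13: |-13|>|9| out[11]=169, l++
l=4 r=13: |-12|>|9| out[10]=144, l++
l=5 r=13: |-11|>|9| out[9]=121, l++
l=6 r=13: |-10|>|9| out[8]=100, l++
l=7 r=13: |-8|<=|9| out[7]=81, r--

l=7, r=12, next write slot=6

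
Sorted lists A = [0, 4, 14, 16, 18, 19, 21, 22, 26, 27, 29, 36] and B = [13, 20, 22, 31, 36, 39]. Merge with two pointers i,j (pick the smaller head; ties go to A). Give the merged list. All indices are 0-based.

[i=0,j=0] A[i]=0<=B[j]=13 take 0 → i++
[i=1,j=0] A[i]=4<=B[j]=13 take 4 → i++
[i=2,j=0] A[i]=14>B[j]=13 take 13 → j++
[i=2,j=1] A[i]=14<=B[j]=20 take 14 → i++
[i=3,j=1] A[i]=16<=B[j]=20 take 16 → i++
[i=4,j=1] A[i]=18<=B[j]=20 take 18 → i++
[i=5,j=1] A[i]=19<=B[j]=20 take 19 → i++
[i=6,j=1] A[i]=21>B[j]=20 take 20 → j++
[i=6,j=2] A[i]=21<=B[j]=22 take 21 → i++
[i=7,j=2] A[i]=22<=B[j]=22 take 22 → i++
[i=8,j=2] A[i]=26>B[j]=22 take 22 → j++
[i=8,j=3] A[i]=26<=B[j]=31 take 26 → i++
[i=9,j=3] A[i]=27<=B[j]=31 take 27 → i++
[i=10,j=3] A[i]=29<=B[j]=31 take 29 → i++
[i=11,j=3] A[i]=36>B[j]=31 take 31 → j++
[i=11,j=4] A[i]=36<=B[j]=36 take 36 → i++
[i=12,j=4] A done, take B[j]=36 → j++
[i=12,j=5] A done, take B[j]=39 → j++

[0, 4, 13, 14, 16, 18, 19, 20, 21, 22, 22, 26, 27, 29, 31, 36, 36, 39]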